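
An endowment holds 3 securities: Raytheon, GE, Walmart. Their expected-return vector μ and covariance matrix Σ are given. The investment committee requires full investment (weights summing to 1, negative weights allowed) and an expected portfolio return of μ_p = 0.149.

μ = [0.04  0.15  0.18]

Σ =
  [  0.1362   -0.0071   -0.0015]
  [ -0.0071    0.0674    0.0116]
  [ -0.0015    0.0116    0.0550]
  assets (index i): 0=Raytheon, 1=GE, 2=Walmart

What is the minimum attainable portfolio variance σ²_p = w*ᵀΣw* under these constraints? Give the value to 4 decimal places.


0.0283

p=Σ⁻¹μ = [0.4179  1.7685  2.9111]
q=Σ⁻¹𝟙 = [8.1925  13.0042  15.6626]
a=μᵀp=0.805999  b=𝟙ᵀp=5.097587  c=𝟙ᵀq=36.859264  D=ac−b²=3.723125
λ₁=(c·0.149−b)/D = (36.859264·0.149−5.097587)/3.723125 = 0.105944
λ₂=(a−b·0.149)/D = (0.805999−5.097587·0.149)/3.723125 = 0.012478
w* = 0.105944·p + 0.012478·q:
  w_0 = 0.105944·0.4179 + 0.012478·8.1925 = 0.1465  (Raytheon)
  w_1 = 0.105944·1.7685 + 0.012478·13.0042 = 0.3496  (GE)
  w_2 = 0.105944·2.9111 + 0.012478·15.6626 = 0.5039  (Walmart)
Σw_i=1.0000  μᵀw=0.1490
σ²=wᵀΣw=λ₁·μ_p+λ₂ = 0.105944·0.149 + 0.012478 = 0.028264 ≈ 0.0283


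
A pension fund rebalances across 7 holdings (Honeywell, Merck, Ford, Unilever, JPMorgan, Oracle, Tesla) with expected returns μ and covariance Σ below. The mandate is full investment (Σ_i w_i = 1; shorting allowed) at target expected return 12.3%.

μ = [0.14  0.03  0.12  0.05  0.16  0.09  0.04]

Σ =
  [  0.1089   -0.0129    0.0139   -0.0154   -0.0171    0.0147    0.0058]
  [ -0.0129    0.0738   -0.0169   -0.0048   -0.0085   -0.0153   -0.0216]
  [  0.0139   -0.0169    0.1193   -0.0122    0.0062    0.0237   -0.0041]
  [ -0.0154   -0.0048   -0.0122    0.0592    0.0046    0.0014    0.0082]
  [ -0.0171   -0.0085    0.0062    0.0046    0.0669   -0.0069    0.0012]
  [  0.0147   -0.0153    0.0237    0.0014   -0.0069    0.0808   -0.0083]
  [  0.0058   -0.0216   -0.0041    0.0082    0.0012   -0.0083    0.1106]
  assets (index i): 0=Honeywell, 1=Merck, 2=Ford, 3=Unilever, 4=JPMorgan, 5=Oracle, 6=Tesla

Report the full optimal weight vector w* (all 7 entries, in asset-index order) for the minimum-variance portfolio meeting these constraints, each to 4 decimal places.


0.2335  0.1017  0.0783  0.0763  0.4052  0.1004  0.0046

u=Σ⁻¹μ = [1.8623  1.7679  0.8007  1.2906  3.0396  1.1736  0.5984]
v=Σ⁻¹𝟙 = [15.0530  29.3447  9.2479  21.1607  21.5506  15.3602  13.6760]
a=μᵀu=1.090277  b=𝟙ᵀu=10.533098  c=𝟙ᵀv=125.393088  D=ac−b²=25.767037
λ₁=(c·0.123−b)/D = (125.393088·0.123−10.533098)/25.767037 = 0.189787
λ₂=(a−b·0.123)/D = (1.090277−10.533098·0.123)/25.767037 = -0.007967
w* = 0.189787·u + -0.007967·v:
  w_0 = 0.189787·1.8623 + -0.007967·15.0530 = 0.2335  (Honeywell)
  w_1 = 0.189787·1.7679 + -0.007967·29.3447 = 0.1017  (Merck)
  w_2 = 0.189787·0.8007 + -0.007967·9.2479 = 0.0783  (Ford)
  w_3 = 0.189787·1.2906 + -0.007967·21.1607 = 0.0763  (Unilever)
  w_4 = 0.189787·3.0396 + -0.007967·21.5506 = 0.4052  (JPMorgan)
  w_5 = 0.189787·1.1736 + -0.007967·15.3602 = 0.1004  (Oracle)
  w_6 = 0.189787·0.5984 + -0.007967·13.6760 = 0.0046  (Tesla)
Σw_i=1.0000  μᵀw=0.1230
σ²=wᵀΣw=λ₁·μ_p+λ₂ = 0.189787·0.123 + -0.007967 = 0.015376 ≈ 0.0154


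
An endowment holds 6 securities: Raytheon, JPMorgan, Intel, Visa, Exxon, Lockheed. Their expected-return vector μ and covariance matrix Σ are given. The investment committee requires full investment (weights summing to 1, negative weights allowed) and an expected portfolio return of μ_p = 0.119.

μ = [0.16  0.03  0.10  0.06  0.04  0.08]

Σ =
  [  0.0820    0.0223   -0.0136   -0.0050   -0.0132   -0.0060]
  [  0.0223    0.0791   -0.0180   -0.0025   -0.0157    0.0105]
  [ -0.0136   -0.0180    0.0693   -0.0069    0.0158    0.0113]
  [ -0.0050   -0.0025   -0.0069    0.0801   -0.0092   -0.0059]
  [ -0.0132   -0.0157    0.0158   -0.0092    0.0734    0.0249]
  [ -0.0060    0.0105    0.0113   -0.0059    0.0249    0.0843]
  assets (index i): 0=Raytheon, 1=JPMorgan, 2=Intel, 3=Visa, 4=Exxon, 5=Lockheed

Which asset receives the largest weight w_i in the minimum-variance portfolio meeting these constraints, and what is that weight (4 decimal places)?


Raytheon (0.4348)

u=Σ⁻¹μ = [2.4260  0.1421  1.8307  1.1781  0.4956  0.7946]
v=Σ⁻¹𝟙 = [15.0653  15.7974  18.7568  17.7596  16.2387  4.8992]
a=μᵀu=0.729572  b=𝟙ᵀu=6.867118  c=𝟙ᵀv=88.517044  D=ac−b²=17.422223
λ₁=(c·0.119−b)/D = (88.517044·0.119−6.867118)/17.422223 = 0.210444
λ₂=(a−b·0.119)/D = (0.729572−6.867118·0.119)/17.422223 = -0.005029
w* = 0.210444·u + -0.005029·v:
  w_0 = 0.210444·2.4260 + -0.005029·15.0653 = 0.4348  (Raytheon)
  w_1 = 0.210444·0.1421 + -0.005029·15.7974 = -0.0495  (JPMorgan)
  w_2 = 0.210444·1.8307 + -0.005029·18.7568 = 0.2909  (Intel)
  w_3 = 0.210444·1.1781 + -0.005029·17.7596 = 0.1586  (Visa)
  w_4 = 0.210444·0.4956 + -0.005029·16.2387 = 0.0226  (Exxon)
  w_5 = 0.210444·0.7946 + -0.005029·4.8992 = 0.1426  (Lockheed)
Σw_i=1.0000  μᵀw=0.1190
σ²=wᵀΣw=λ₁·μ_p+λ₂ = 0.210444·0.119 + -0.005029 = 0.020014 ≈ 0.0200


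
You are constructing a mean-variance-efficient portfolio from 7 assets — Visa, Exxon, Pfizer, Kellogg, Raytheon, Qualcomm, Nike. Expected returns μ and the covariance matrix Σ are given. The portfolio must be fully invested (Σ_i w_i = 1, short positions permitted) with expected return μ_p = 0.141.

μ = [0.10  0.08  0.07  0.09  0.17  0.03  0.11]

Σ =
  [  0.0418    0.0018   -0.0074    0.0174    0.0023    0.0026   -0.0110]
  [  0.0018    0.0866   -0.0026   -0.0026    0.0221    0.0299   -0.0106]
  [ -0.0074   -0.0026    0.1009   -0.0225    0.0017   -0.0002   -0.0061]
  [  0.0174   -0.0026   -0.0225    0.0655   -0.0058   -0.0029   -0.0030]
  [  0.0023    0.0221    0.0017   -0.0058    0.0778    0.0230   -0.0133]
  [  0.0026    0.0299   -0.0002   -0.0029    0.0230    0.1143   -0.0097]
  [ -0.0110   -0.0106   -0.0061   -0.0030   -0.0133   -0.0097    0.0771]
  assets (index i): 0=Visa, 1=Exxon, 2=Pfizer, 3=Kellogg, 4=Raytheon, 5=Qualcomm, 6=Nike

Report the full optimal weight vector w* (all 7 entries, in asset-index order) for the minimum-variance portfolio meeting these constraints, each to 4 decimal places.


0.2492  0.0213  0.0671  0.1079  0.4445  -0.1538  0.2636

x=Σ⁻¹μ = [2.4856  0.7028  1.3392  1.5232  2.4815  -0.2290  2.4424]
y=Σ⁻¹𝟙 = [24.1675  9.7446  16.9972  17.4644  12.5397  5.5209  22.6400]
a=μᵀx=1.219263  b=𝟙ᵀx=10.745689  c=𝟙ᵀy=109.074267  D=ac−b²=17.520422
λ₁=(c·0.141−b)/D = (109.074267·0.141−10.745689)/17.520422 = 0.264479
λ₂=(a−b·0.141)/D = (1.219263−10.745689·0.141)/17.520422 = -0.016888
w* = 0.264479·x + -0.016888·y:
  w_0 = 0.264479·2.4856 + -0.016888·24.1675 = 0.2492  (Visa)
  w_1 = 0.264479·0.7028 + -0.016888·9.7446 = 0.0213  (Exxon)
  w_2 = 0.264479·1.3392 + -0.016888·16.9972 = 0.0671  (Pfizer)
  w_3 = 0.264479·1.5232 + -0.016888·17.4644 = 0.1079  (Kellogg)
  w_4 = 0.264479·2.4815 + -0.016888·12.5397 = 0.4445  (Raytheon)
  w_5 = 0.264479·-0.2290 + -0.016888·5.5209 = -0.1538  (Qualcomm)
  w_6 = 0.264479·2.4424 + -0.016888·22.6400 = 0.2636  (Nike)
Σw_i=1.0000  μᵀw=0.1410
σ²=wᵀΣw=λ₁·μ_p+λ₂ = 0.264479·0.141 + -0.016888 = 0.020404 ≈ 0.0204


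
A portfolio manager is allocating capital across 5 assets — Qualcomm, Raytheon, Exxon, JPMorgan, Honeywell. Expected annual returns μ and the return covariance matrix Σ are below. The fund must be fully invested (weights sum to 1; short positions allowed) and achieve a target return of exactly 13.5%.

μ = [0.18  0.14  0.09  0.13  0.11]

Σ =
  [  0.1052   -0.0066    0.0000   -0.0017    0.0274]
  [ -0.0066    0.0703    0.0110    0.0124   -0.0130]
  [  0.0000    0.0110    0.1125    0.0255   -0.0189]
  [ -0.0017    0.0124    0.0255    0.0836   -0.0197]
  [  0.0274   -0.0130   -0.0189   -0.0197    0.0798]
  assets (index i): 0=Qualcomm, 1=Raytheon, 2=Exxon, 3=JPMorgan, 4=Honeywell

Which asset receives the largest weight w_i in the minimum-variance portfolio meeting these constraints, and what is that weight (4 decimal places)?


x=Σ⁻¹μ = [1.4145  2.0929  0.5433  1.5169  1.7369]
y=Σ⁻¹𝟙 = [6.0421  14.7712  7.7525  11.6717  17.5806]
a=μᵀx=0.984760  b=𝟙ᵀx=7.304458  c=𝟙ᵀy=57.818118  D=ac−b²=3.581893
λ₁=(c·0.135−b)/D = (57.818118·0.135−7.304458)/3.581893 = 0.139867
λ₂=(a−b·0.135)/D = (0.984760−7.304458·0.135)/3.581893 = -0.000374
w* = 0.139867·x + -0.000374·y:
  w_0 = 0.139867·1.4145 + -0.000374·6.0421 = 0.1956  (Qualcomm)
  w_1 = 0.139867·2.0929 + -0.000374·14.7712 = 0.2872  (Raytheon)
  w_2 = 0.139867·0.5433 + -0.000374·7.7525 = 0.0731  (Exxon)
  w_3 = 0.139867·1.5169 + -0.000374·11.6717 = 0.2078  (JPMorgan)
  w_4 = 0.139867·1.7369 + -0.000374·17.5806 = 0.2363  (Honeywell)
Σw_i=1.0000  μᵀw=0.1350
σ²=wᵀΣw=λ₁·μ_p+λ₂ = 0.139867·0.135 + -0.000374 = 0.018508 ≈ 0.0185

Raytheon (0.2872)


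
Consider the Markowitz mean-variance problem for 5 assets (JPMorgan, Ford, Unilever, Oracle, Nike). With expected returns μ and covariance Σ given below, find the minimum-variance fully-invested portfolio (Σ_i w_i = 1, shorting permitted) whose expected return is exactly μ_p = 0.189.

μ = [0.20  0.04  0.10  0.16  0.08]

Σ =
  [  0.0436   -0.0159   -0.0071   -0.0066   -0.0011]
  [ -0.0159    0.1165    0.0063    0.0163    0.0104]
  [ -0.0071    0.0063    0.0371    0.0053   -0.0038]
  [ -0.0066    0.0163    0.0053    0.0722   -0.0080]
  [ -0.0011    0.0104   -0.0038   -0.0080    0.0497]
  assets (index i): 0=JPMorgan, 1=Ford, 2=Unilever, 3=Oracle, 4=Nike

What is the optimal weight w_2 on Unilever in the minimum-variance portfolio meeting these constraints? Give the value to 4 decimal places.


u=Σ⁻¹μ = [5.7644  0.3516  3.6011  2.6616  2.3674]
v=Σ⁻¹𝟙 = [33.7896  7.0699  32.4813  15.6616  24.3936]
a=μᵀu=2.142315  b=𝟙ᵀu=14.746205  c=𝟙ᵀv=113.396097  D=ac−b²=25.479595
λ₁=(c·0.189−b)/D = (113.396097·0.189−14.746205)/25.479595 = 0.262393
λ₂=(a−b·0.189)/D = (2.142315−14.746205·0.189)/25.479595 = -0.025303
w* = 0.262393·u + -0.025303·v:
  w_0 = 0.262393·5.7644 + -0.025303·33.7896 = 0.6576  (JPMorgan)
  w_1 = 0.262393·0.3516 + -0.025303·7.0699 = -0.0866  (Ford)
  w_2 = 0.262393·3.6011 + -0.025303·32.4813 = 0.1230  (Unilever)
  w_3 = 0.262393·2.6616 + -0.025303·15.6616 = 0.3021  (Oracle)
  w_4 = 0.262393·2.3674 + -0.025303·24.3936 = 0.0040  (Nike)
Σw_i=1.0000  μᵀw=0.1890
σ²=wᵀΣw=λ₁·μ_p+λ₂ = 0.262393·0.189 + -0.025303 = 0.024289 ≈ 0.0243

0.1230


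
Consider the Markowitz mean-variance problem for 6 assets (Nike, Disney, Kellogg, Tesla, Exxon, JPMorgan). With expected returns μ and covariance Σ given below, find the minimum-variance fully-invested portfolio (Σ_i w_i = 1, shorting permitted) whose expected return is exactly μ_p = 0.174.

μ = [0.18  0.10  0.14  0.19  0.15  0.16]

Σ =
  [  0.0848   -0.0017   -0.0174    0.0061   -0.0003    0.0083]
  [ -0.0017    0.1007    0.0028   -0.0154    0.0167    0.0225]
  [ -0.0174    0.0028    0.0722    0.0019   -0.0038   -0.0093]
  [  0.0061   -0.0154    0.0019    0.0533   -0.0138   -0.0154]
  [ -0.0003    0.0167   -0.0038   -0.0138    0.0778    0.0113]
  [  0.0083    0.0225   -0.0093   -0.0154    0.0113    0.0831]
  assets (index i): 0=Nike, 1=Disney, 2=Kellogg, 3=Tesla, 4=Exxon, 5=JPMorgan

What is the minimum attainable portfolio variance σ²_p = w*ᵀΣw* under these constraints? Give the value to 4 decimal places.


g=Σ⁻¹μ = [2.1334  0.7511  2.7307  4.7473  2.4067  2.3670]
h=Σ⁻¹𝟙 = [12.5237  8.2443  18.3698  26.8094  14.8152  13.5601]
a=μᵀg=2.483121  b=𝟙ᵀg=15.136151  c=𝟙ᵀh=94.322507  D=ac−b²=5.111138
λ₁=(c·0.174−b)/D = (94.322507·0.174−15.136151)/5.111138 = 0.249644
λ₂=(a−b·0.174)/D = (2.483121−15.136151·0.174)/5.111138 = -0.029459
w* = 0.249644·g + -0.029459·h:
  w_0 = 0.249644·2.1334 + -0.029459·12.5237 = 0.1636  (Nike)
  w_1 = 0.249644·0.7511 + -0.029459·8.2443 = -0.0554  (Disney)
  w_2 = 0.249644·2.7307 + -0.029459·18.3698 = 0.1405  (Kellogg)
  w_3 = 0.249644·4.7473 + -0.029459·26.8094 = 0.3954  (Tesla)
  w_4 = 0.249644·2.4067 + -0.029459·14.8152 = 0.1644  (Exxon)
  w_5 = 0.249644·2.3670 + -0.029459·13.5601 = 0.1914  (JPMorgan)
Σw_i=1.0000  μᵀw=0.1740
σ²=wᵀΣw=λ₁·μ_p+λ₂ = 0.249644·0.174 + -0.029459 = 0.013979 ≈ 0.0140

0.0140


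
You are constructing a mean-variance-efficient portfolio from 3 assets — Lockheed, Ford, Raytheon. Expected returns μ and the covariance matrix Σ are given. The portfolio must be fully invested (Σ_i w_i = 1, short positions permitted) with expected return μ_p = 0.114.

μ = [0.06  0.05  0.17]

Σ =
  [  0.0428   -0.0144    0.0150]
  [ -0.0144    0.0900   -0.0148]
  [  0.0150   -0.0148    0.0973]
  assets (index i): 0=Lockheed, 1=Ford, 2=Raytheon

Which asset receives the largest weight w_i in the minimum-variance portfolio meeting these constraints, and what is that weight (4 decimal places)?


Raytheon (0.5134)

x=Σ⁻¹μ = [1.1405  1.0220  1.7268]
y=Σ⁻¹𝟙 = [25.8914  16.7053  8.8270]
a=μᵀx=0.413088  b=𝟙ᵀx=3.889338  c=𝟙ᵀy=51.423667  D=ac−b²=6.115564
λ₁=(c·0.114−b)/D = (51.423667·0.114−3.889338)/6.115564 = 0.322613
λ₂=(a−b·0.114)/D = (0.413088−3.889338·0.114)/6.115564 = -0.004954
w* = 0.322613·x + -0.004954·y:
  w_0 = 0.322613·1.1405 + -0.004954·25.8914 = 0.2397  (Lockheed)
  w_1 = 0.322613·1.0220 + -0.004954·16.7053 = 0.2470  (Ford)
  w_2 = 0.322613·1.7268 + -0.004954·8.8270 = 0.5134  (Raytheon)
Σw_i=1.0000  μᵀw=0.1140
σ²=wᵀΣw=λ₁·μ_p+λ₂ = 0.322613·0.114 + -0.004954 = 0.031824 ≈ 0.0318


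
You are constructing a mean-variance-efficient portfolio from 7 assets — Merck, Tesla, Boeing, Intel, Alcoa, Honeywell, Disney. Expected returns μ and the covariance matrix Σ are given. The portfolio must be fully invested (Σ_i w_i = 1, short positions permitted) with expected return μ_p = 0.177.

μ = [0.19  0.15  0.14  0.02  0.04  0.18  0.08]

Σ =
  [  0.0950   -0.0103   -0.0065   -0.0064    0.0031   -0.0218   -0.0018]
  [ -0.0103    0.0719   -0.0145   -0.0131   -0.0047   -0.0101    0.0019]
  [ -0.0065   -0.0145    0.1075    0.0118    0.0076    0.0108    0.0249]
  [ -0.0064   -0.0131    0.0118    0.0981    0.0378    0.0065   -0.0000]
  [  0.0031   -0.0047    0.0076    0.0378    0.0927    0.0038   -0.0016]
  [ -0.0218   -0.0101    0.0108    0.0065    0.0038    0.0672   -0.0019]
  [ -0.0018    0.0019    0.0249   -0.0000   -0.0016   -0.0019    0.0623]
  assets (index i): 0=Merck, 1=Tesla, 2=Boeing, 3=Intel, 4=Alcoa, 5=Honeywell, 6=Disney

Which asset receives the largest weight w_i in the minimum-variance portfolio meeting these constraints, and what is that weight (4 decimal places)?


Honeywell (0.3544)

p=Σ⁻¹μ = [3.4506  3.4811  1.3137  0.4453  0.0509  4.0889  0.8786]
q=Σ⁻¹𝟙 = [19.4136  23.0171  6.5059  9.9200  6.0410  22.6918  14.1572]
a=μᵀp=2.178935  b=𝟙ᵀp=13.709103  c=𝟙ᵀq=101.746563  D=ac−b²=33.759687
λ₁=(c·0.177−b)/D = (101.746563·0.177−13.709103)/33.759687 = 0.127372
λ₂=(a−b·0.177)/D = (2.178935−13.709103·0.177)/33.759687 = -0.007333
w* = 0.127372·p + -0.007333·q:
  w_0 = 0.127372·3.4506 + -0.007333·19.4136 = 0.2971  (Merck)
  w_1 = 0.127372·3.4811 + -0.007333·23.0171 = 0.2746  (Tesla)
  w_2 = 0.127372·1.3137 + -0.007333·6.5059 = 0.1196  (Boeing)
  w_3 = 0.127372·0.4453 + -0.007333·9.9200 = -0.0160  (Intel)
  w_4 = 0.127372·0.0509 + -0.007333·6.0410 = -0.0378  (Alcoa)
  w_5 = 0.127372·4.0889 + -0.007333·22.6918 = 0.3544  (Honeywell)
  w_6 = 0.127372·0.8786 + -0.007333·14.1572 = 0.0081  (Disney)
Σw_i=1.0000  μᵀw=0.1770
σ²=wᵀΣw=λ₁·μ_p+λ₂ = 0.127372·0.177 + -0.007333 = 0.015211 ≈ 0.0152


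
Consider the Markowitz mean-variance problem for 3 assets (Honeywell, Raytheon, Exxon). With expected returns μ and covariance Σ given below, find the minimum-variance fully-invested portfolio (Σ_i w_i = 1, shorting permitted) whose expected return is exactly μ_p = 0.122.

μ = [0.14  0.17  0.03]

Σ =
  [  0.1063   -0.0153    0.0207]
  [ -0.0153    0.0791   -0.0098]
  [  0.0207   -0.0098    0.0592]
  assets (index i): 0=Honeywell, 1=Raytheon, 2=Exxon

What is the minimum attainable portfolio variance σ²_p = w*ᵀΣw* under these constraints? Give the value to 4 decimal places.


g=Σ⁻¹μ = [1.6076  2.5046  0.3593]
h=Σ⁻¹𝟙 = [8.5246  16.3499  16.6177]
a=μᵀg=0.661625  b=𝟙ᵀg=4.471469  c=𝟙ᵀh=41.492295  D=ac−b²=7.458299
λ₁=(c·0.122−b)/D = (41.492295·0.122−4.471469)/7.458299 = 0.079186
λ₂=(a−b·0.122)/D = (0.661625−4.471469·0.122)/7.458299 = 0.015567
w* = 0.079186·g + 0.015567·h:
  w_0 = 0.079186·1.6076 + 0.015567·8.5246 = 0.2600  (Honeywell)
  w_1 = 0.079186·2.5046 + 0.015567·16.3499 = 0.4529  (Raytheon)
  w_2 = 0.079186·0.3593 + 0.015567·16.6177 = 0.2871  (Exxon)
Σw_i=1.0000  μᵀw=0.1220
σ²=wᵀΣw=λ₁·μ_p+λ₂ = 0.079186·0.122 + 0.015567 = 0.025228 ≈ 0.0252

0.0252


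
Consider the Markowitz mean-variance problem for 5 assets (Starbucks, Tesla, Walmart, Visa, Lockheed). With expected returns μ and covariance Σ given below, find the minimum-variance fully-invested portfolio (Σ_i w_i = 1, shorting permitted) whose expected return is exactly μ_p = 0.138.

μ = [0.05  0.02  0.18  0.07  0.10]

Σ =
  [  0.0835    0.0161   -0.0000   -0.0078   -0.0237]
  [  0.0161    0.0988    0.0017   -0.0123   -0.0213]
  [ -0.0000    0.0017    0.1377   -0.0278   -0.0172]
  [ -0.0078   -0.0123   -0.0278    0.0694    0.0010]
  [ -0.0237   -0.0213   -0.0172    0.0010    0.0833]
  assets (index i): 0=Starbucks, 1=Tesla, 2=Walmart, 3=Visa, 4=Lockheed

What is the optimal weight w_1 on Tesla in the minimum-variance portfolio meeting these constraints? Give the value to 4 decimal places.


g=Σ⁻¹μ = [1.2586  0.6715  1.9724  2.0288  2.1132]
h=Σ⁻¹𝟙 = [18.1458  15.1376  15.0660  24.8229  23.8511]
a=μᵀg=0.784740  b=𝟙ᵀg=8.044632  c=𝟙ᵀh=97.023387  D=ac−b²=11.422044
λ₁=(c·0.138−b)/D = (97.023387·0.138−8.044632)/11.422044 = 0.467919
λ₂=(a−b·0.138)/D = (0.784740−8.044632·0.138)/11.422044 = -0.028490
w* = 0.467919·g + -0.028490·h:
  w_0 = 0.467919·1.2586 + -0.028490·18.1458 = 0.0720  (Starbucks)
  w_1 = 0.467919·0.6715 + -0.028490·15.1376 = -0.1170  (Tesla)
  w_2 = 0.467919·1.9724 + -0.028490·15.0660 = 0.4937  (Walmart)
  w_3 = 0.467919·2.0288 + -0.028490·24.8229 = 0.2421  (Visa)
  w_4 = 0.467919·2.1132 + -0.028490·23.8511 = 0.3093  (Lockheed)
Σw_i=1.0000  μᵀw=0.1380
σ²=wᵀΣw=λ₁·μ_p+λ₂ = 0.467919·0.138 + -0.028490 = 0.036082 ≈ 0.0361

-0.1170


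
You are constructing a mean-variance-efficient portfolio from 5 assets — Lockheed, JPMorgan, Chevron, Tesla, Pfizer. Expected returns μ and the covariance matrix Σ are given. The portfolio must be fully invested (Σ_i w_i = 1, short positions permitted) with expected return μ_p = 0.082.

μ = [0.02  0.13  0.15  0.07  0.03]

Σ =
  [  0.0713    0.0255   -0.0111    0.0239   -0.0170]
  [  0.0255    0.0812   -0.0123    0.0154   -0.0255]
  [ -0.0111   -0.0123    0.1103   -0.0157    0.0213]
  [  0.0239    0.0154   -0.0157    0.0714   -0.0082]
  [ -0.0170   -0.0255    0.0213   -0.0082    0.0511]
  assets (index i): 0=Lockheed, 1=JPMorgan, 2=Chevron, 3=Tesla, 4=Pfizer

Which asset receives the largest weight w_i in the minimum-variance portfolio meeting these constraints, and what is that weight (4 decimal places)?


p=Σ⁻¹μ = [-0.3397  2.0563  1.5097  1.1029  1.0479]
q=Σ⁻¹𝟙 = [12.7022  17.0526  7.9087  11.3555  30.8305]
a=μᵀp=0.595610  b=𝟙ᵀp=5.376999  c=𝟙ᵀq=79.849596  D=ac−b²=18.647110
λ₁=(c·0.082−b)/D = (79.849596·0.082−5.376999)/18.647110 = 0.062780
λ₂=(a−b·0.082)/D = (0.595610−5.376999·0.082)/18.647110 = 0.008296
w* = 0.062780·p + 0.008296·q:
  w_0 = 0.062780·-0.3397 + 0.008296·12.7022 = 0.0840  (Lockheed)
  w_1 = 0.062780·2.0563 + 0.008296·17.0526 = 0.2706  (JPMorgan)
  w_2 = 0.062780·1.5097 + 0.008296·7.9087 = 0.1604  (Chevron)
  w_3 = 0.062780·1.1029 + 0.008296·11.3555 = 0.1634  (Tesla)
  w_4 = 0.062780·1.0479 + 0.008296·30.8305 = 0.3216  (Pfizer)
Σw_i=1.0000  μᵀw=0.0820
σ²=wᵀΣw=λ₁·μ_p+λ₂ = 0.062780·0.082 + 0.008296 = 0.013444 ≈ 0.0134

Pfizer (0.3216)


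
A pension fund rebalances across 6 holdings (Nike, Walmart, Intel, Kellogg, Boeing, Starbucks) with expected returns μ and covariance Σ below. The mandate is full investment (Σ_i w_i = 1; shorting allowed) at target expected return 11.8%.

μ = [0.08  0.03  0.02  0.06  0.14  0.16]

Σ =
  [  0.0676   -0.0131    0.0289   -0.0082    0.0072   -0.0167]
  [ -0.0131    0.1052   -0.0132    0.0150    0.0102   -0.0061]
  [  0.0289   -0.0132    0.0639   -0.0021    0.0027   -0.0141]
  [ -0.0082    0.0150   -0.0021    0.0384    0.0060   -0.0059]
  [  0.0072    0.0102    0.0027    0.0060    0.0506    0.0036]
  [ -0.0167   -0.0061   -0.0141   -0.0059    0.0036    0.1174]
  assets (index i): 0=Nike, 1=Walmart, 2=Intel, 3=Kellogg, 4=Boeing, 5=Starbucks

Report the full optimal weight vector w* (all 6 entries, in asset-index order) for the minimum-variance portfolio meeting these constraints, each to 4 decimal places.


u=Σ⁻¹μ = [1.6139  0.1054  -0.0746  1.7662  2.1959  1.6104]
v=Σ⁻¹𝟙 = [16.3419  9.1611  13.6846  27.1900  10.6403  14.0022]
a=μᵀu=0.801843  b=𝟙ᵀu=7.217271  c=𝟙ᵀv=91.020110  D=ac−b²=20.894872
λ₁=(c·0.118−b)/D = (91.020110·0.118−7.217271)/20.894872 = 0.168611
λ₂=(a−b·0.118)/D = (0.801843−7.217271·0.118)/20.894872 = -0.002383
w* = 0.168611·u + -0.002383·v:
  w_0 = 0.168611·1.6139 + -0.002383·16.3419 = 0.2332  (Nike)
  w_1 = 0.168611·0.1054 + -0.002383·9.1611 = -0.0041  (Walmart)
  w_2 = 0.168611·-0.0746 + -0.002383·13.6846 = -0.0452  (Intel)
  w_3 = 0.168611·1.7662 + -0.002383·27.1900 = 0.2330  (Kellogg)
  w_4 = 0.168611·2.1959 + -0.002383·10.6403 = 0.3449  (Boeing)
  w_5 = 0.168611·1.6104 + -0.002383·14.0022 = 0.2382  (Starbucks)
Σw_i=1.0000  μᵀw=0.1180
σ²=wᵀΣw=λ₁·μ_p+λ₂ = 0.168611·0.118 + -0.002383 = 0.017513 ≈ 0.0175

0.2332  -0.0041  -0.0452  0.2330  0.3449  0.2382


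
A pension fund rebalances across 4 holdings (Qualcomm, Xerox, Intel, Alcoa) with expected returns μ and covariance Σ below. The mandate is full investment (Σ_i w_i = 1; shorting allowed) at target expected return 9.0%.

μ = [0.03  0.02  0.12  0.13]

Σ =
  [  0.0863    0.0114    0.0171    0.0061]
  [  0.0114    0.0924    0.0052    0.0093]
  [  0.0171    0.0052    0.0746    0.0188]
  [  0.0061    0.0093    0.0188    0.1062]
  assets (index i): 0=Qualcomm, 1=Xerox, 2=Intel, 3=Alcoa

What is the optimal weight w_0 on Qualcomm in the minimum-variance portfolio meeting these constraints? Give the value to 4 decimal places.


0.1643

p=Σ⁻¹μ = [0.0039  0.0409  1.3579  0.9799]
q=Σ⁻¹𝟙 = [8.1439  8.6361  9.2858  6.5483]
a=μᵀp=0.291271  b=𝟙ᵀp=2.382622  c=𝟙ᵀq=32.614125  D=ac−b²=3.822658
λ₁=(c·0.090−b)/D = (32.614125·0.090−2.382622)/3.822658 = 0.144572
λ₂=(a−b·0.090)/D = (0.291271−2.382622·0.090)/3.822658 = 0.020100
w* = 0.144572·p + 0.020100·q:
  w_0 = 0.144572·0.0039 + 0.020100·8.1439 = 0.1643  (Qualcomm)
  w_1 = 0.144572·0.0409 + 0.020100·8.6361 = 0.1795  (Xerox)
  w_2 = 0.144572·1.3579 + 0.020100·9.2858 = 0.3830  (Intel)
  w_3 = 0.144572·0.9799 + 0.020100·6.5483 = 0.2733  (Alcoa)
Σw_i=1.0000  μᵀw=0.0900
σ²=wᵀΣw=λ₁·μ_p+λ₂ = 0.144572·0.090 + 0.020100 = 0.033111 ≈ 0.0331


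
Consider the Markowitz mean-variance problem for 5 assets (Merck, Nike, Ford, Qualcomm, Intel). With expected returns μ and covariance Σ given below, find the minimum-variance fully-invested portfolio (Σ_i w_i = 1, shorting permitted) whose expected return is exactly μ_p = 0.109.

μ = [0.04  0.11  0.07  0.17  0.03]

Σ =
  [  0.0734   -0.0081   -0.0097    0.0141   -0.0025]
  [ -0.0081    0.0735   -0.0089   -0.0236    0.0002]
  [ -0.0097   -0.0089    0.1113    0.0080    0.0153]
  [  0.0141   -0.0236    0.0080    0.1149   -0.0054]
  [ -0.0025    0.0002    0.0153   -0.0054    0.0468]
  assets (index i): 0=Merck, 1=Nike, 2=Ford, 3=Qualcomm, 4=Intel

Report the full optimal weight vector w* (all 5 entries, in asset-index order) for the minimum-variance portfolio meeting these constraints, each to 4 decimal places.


p=Σ⁻¹μ = [0.5396  2.2271  0.6284  1.8585  0.6693]
q=Σ⁻¹𝟙 = [15.4462  19.8763  8.2621  11.2883  20.7091]
a=μᵀp=0.646570  b=𝟙ᵀp=5.922865  c=𝟙ᵀq=75.581947  D=ac−b²=13.788708
λ₁=(c·0.109−b)/D = (75.581947·0.109−5.922865)/13.788708 = 0.167932
λ₂=(a−b·0.109)/D = (0.646570−5.922865·0.109)/13.788708 = 0.000071
w* = 0.167932·p + 0.000071·q:
  w_0 = 0.167932·0.5396 + 0.000071·15.4462 = 0.0917  (Merck)
  w_1 = 0.167932·2.2271 + 0.000071·19.8763 = 0.3754  (Nike)
  w_2 = 0.167932·0.6284 + 0.000071·8.2621 = 0.1061  (Ford)
  w_3 = 0.167932·1.8585 + 0.000071·11.2883 = 0.3129  (Qualcomm)
  w_4 = 0.167932·0.6693 + 0.000071·20.7091 = 0.1139  (Intel)
Σw_i=1.0000  μᵀw=0.1090
σ²=wᵀΣw=λ₁·μ_p+λ₂ = 0.167932·0.109 + 0.000071 = 0.018376 ≈ 0.0184

0.0917  0.3754  0.1061  0.3129  0.1139


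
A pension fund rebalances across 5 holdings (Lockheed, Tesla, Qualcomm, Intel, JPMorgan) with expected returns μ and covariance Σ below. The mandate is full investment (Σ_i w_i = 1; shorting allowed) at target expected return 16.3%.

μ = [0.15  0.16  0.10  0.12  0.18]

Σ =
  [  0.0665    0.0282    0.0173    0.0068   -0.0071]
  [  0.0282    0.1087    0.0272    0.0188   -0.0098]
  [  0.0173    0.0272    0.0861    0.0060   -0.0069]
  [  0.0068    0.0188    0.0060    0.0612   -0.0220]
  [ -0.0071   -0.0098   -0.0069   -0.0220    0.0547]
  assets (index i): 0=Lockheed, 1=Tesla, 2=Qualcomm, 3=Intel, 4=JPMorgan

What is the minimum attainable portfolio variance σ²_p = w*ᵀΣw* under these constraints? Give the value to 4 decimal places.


0.0169

g=Σ⁻¹μ = [1.9912  0.6615  0.7303  3.2923  5.0839]
h=Σ⁻¹𝟙 = [12.5375  2.2130  9.1933  24.6451  31.3771]
a=μᵀg=1.787745  b=𝟙ᵀg=11.759315  c=𝟙ᵀh=79.965908  D=ac−b²=4.677134
λ₁=(c·0.163−b)/D = (79.965908·0.163−11.759315)/4.677134 = 0.272630
λ₂=(a−b·0.163)/D = (1.787745−11.759315·0.163)/4.677134 = -0.027586
w* = 0.272630·g + -0.027586·h:
  w_0 = 0.272630·1.9912 + -0.027586·12.5375 = 0.1970  (Lockheed)
  w_1 = 0.272630·0.6615 + -0.027586·2.2130 = 0.1193  (Tesla)
  w_2 = 0.272630·0.7303 + -0.027586·9.1933 = -0.0545  (Qualcomm)
  w_3 = 0.272630·3.2923 + -0.027586·24.6451 = 0.2177  (Intel)
  w_4 = 0.272630·5.0839 + -0.027586·31.3771 = 0.5205  (JPMorgan)
Σw_i=1.0000  μᵀw=0.1630
σ²=wᵀΣw=λ₁·μ_p+λ₂ = 0.272630·0.163 + -0.027586 = 0.016853 ≈ 0.0169


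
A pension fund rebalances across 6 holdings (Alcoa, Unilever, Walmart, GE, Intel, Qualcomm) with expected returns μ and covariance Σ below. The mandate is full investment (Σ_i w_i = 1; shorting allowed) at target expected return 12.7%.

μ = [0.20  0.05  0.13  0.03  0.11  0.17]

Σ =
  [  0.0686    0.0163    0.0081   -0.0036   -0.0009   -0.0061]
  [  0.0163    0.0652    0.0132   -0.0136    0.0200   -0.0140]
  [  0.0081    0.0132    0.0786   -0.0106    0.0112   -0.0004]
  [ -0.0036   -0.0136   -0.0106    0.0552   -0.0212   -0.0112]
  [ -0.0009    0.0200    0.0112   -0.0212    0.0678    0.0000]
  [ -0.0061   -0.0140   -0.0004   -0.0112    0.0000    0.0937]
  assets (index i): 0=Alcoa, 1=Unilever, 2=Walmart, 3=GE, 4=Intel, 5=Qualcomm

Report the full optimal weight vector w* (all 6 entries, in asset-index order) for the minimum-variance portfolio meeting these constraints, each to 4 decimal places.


0.2486  0.0255  0.1155  0.2247  0.1887  0.1970

p=Σ⁻¹μ = [3.1026  0.0343  1.3445  2.3064  2.1526  2.3028]
q=Σ⁻¹𝟙 = [13.4827  15.0703  10.9245  36.1695  19.9877  18.1718]
a=μᵀp=1.494474  b=𝟙ᵀp=11.243178  c=𝟙ᵀq=113.806543  D=ac−b²=43.671813
λ₁=(c·0.127−b)/D = (113.806543·0.127−11.243178)/43.671813 = 0.073509
λ₂=(a−b·0.127)/D = (1.494474−11.243178·0.127)/43.671813 = 0.001525
w* = 0.073509·p + 0.001525·q:
  w_0 = 0.073509·3.1026 + 0.001525·13.4827 = 0.2486  (Alcoa)
  w_1 = 0.073509·0.0343 + 0.001525·15.0703 = 0.0255  (Unilever)
  w_2 = 0.073509·1.3445 + 0.001525·10.9245 = 0.1155  (Walmart)
  w_3 = 0.073509·2.3064 + 0.001525·36.1695 = 0.2247  (GE)
  w_4 = 0.073509·2.1526 + 0.001525·19.9877 = 0.1887  (Intel)
  w_5 = 0.073509·2.3028 + 0.001525·18.1718 = 0.1970  (Qualcomm)
Σw_i=1.0000  μᵀw=0.1270
σ²=wᵀΣw=λ₁·μ_p+λ₂ = 0.073509·0.127 + 0.001525 = 0.010860 ≈ 0.0109


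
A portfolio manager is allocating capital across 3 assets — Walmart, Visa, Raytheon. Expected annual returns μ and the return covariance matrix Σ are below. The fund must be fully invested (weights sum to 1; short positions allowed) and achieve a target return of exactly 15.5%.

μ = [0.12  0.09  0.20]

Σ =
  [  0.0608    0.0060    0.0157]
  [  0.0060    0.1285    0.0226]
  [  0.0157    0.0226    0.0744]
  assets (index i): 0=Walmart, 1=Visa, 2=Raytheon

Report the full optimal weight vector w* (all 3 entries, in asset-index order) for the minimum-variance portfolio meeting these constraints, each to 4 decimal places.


p=Σ⁻¹μ = [1.3484  0.2268  2.3347]
q=Σ⁻¹𝟙 = [13.6049  5.5863  8.8730]
a=μᵀp=0.649169  b=𝟙ᵀp=3.909956  c=𝟙ᵀq=28.064195  D=ac−b²=2.930650
λ₁=(c·0.155−b)/D = (28.064195·0.155−3.909956)/2.930650 = 0.150135
λ₂=(a−b·0.155)/D = (0.649169−3.909956·0.155)/2.930650 = 0.014715
w* = 0.150135·p + 0.014715·q:
  w_0 = 0.150135·1.3484 + 0.014715·13.6049 = 0.4026  (Walmart)
  w_1 = 0.150135·0.2268 + 0.014715·5.5863 = 0.1163  (Visa)
  w_2 = 0.150135·2.3347 + 0.014715·8.8730 = 0.4811  (Raytheon)
Σw_i=1.0000  μᵀw=0.1550
σ²=wᵀΣw=λ₁·μ_p+λ₂ = 0.150135·0.155 + 0.014715 = 0.037986 ≈ 0.0380

0.4026  0.1163  0.4811


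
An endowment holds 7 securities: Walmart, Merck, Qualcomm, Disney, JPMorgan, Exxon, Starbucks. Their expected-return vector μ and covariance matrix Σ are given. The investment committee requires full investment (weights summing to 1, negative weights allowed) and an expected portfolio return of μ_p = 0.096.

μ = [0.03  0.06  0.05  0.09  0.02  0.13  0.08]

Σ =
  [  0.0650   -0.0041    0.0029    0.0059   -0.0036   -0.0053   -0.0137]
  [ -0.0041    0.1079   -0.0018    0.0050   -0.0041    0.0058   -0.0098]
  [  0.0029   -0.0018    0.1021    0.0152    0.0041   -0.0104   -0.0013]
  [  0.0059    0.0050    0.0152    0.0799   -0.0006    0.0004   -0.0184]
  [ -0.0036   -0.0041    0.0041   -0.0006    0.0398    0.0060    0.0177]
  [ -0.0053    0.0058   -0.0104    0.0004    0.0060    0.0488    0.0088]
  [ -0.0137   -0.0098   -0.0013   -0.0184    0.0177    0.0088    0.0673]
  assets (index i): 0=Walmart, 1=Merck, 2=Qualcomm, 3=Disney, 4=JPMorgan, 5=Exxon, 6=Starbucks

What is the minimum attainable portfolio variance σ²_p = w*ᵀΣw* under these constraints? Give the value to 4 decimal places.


x=Σ⁻¹μ = [0.8726  0.5271  0.5895  1.2676  -0.5054  2.5857  1.5959]
y=Σ⁻¹𝟙 = [20.6102  10.8737  8.8896  12.6843  16.8985  17.9986  17.4796]
a=μᵀx=0.655062  b=𝟙ᵀx=6.932954  c=𝟙ᵀy=105.434547  D=ac−b²=21.000294
λ₁=(c·0.096−b)/D = (105.434547·0.096−6.932954)/21.000294 = 0.151844
λ₂=(a−b·0.096)/D = (0.655062−6.932954·0.096)/21.000294 = -0.000500
w* = 0.151844·x + -0.000500·y:
  w_0 = 0.151844·0.8726 + -0.000500·20.6102 = 0.1222  (Walmart)
  w_1 = 0.151844·0.5271 + -0.000500·10.8737 = 0.0746  (Merck)
  w_2 = 0.151844·0.5895 + -0.000500·8.8896 = 0.0851  (Qualcomm)
  w_3 = 0.151844·1.2676 + -0.000500·12.6843 = 0.1861  (Disney)
  w_4 = 0.151844·-0.5054 + -0.000500·16.8985 = -0.0852  (JPMorgan)
  w_5 = 0.151844·2.5857 + -0.000500·17.9986 = 0.3836  (Exxon)
  w_6 = 0.151844·1.5959 + -0.000500·17.4796 = 0.2336  (Starbucks)
Σw_i=1.0000  μᵀw=0.0960
σ²=wᵀΣw=λ₁·μ_p+λ₂ = 0.151844·0.096 + -0.000500 = 0.014077 ≈ 0.0141

0.0141


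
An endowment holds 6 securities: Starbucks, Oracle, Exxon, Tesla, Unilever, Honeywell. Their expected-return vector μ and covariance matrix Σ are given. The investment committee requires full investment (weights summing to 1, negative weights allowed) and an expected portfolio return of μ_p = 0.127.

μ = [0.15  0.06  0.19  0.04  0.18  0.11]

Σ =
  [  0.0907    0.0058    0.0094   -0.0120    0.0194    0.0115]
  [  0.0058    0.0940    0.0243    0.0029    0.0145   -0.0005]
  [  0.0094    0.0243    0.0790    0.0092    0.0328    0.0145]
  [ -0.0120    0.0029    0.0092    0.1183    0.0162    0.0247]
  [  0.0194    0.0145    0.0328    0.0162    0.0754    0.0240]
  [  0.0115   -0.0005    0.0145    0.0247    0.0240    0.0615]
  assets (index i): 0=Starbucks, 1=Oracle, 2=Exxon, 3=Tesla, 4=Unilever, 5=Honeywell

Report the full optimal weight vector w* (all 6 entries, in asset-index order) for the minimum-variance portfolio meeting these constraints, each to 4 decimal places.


x=Σ⁻¹μ = [1.1500  -0.0368  1.6724  0.0180  1.1351  0.7288]
y=Σ⁻¹𝟙 = [8.9941  8.1305  5.5077  6.3447  2.4993  9.8223]
a=μᵀx=0.773255  b=𝟙ᵀx=4.667535  c=𝟙ᵀy=41.298683  D=ac−b²=10.148514
λ₁=(c·0.127−b)/D = (41.298683·0.127−4.667535)/10.148514 = 0.056895
λ₂=(a−b·0.127)/D = (0.773255−4.667535·0.127)/10.148514 = 0.017784
w* = 0.056895·x + 0.017784·y:
  w_0 = 0.056895·1.1500 + 0.017784·8.9941 = 0.2254  (Starbucks)
  w_1 = 0.056895·-0.0368 + 0.017784·8.1305 = 0.1425  (Oracle)
  w_2 = 0.056895·1.6724 + 0.017784·5.5077 = 0.1931  (Exxon)
  w_3 = 0.056895·0.0180 + 0.017784·6.3447 = 0.1139  (Tesla)
  w_4 = 0.056895·1.1351 + 0.017784·2.4993 = 0.1090  (Unilever)
  w_5 = 0.056895·0.7288 + 0.017784·9.8223 = 0.2161  (Honeywell)
Σw_i=1.0000  μᵀw=0.1270
σ²=wᵀΣw=λ₁·μ_p+λ₂ = 0.056895·0.127 + 0.017784 = 0.025009 ≈ 0.0250

0.2254  0.1425  0.1931  0.1139  0.1090  0.2161


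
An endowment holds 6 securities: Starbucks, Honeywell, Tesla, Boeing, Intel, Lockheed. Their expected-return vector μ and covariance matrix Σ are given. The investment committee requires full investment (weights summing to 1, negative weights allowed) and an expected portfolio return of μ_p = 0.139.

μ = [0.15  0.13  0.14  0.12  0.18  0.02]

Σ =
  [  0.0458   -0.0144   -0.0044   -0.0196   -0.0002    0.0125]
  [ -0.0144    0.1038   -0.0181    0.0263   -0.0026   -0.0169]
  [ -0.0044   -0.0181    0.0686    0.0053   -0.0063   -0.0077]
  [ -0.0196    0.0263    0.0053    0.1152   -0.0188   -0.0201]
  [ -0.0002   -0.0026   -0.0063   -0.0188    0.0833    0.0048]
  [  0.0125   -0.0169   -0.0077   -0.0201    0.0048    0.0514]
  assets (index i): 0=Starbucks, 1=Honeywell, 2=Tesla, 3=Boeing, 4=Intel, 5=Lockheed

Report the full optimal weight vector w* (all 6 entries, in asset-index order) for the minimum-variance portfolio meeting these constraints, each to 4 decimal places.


0.3032  0.1412  0.1997  0.1161  0.1780  0.0618

x=Σ⁻¹μ = [4.8349  2.2225  3.1544  1.8267  2.8428  0.8654]
y=Σ⁻¹𝟙 = [29.6102  18.8661  24.7652  15.6340  16.5255  26.7378]
a=μᵀx=2.203982  b=𝟙ᵀx=15.746664  c=𝟙ᵀy=132.138694  D=ac−b²=43.273885
λ₁=(c·0.139−b)/D = (132.138694·0.139−15.746664)/43.273885 = 0.060559
λ₂=(a−b·0.139)/D = (2.203982−15.746664·0.139)/43.273885 = 0.000351
w* = 0.060559·x + 0.000351·y:
  w_0 = 0.060559·4.8349 + 0.000351·29.6102 = 0.3032  (Starbucks)
  w_1 = 0.060559·2.2225 + 0.000351·18.8661 = 0.1412  (Honeywell)
  w_2 = 0.060559·3.1544 + 0.000351·24.7652 = 0.1997  (Tesla)
  w_3 = 0.060559·1.8267 + 0.000351·15.6340 = 0.1161  (Boeing)
  w_4 = 0.060559·2.8428 + 0.000351·16.5255 = 0.1780  (Intel)
  w_5 = 0.060559·0.8654 + 0.000351·26.7378 = 0.0618  (Lockheed)
Σw_i=1.0000  μᵀw=0.1390
σ²=wᵀΣw=λ₁·μ_p+λ₂ = 0.060559·0.139 + 0.000351 = 0.008769 ≈ 0.0088


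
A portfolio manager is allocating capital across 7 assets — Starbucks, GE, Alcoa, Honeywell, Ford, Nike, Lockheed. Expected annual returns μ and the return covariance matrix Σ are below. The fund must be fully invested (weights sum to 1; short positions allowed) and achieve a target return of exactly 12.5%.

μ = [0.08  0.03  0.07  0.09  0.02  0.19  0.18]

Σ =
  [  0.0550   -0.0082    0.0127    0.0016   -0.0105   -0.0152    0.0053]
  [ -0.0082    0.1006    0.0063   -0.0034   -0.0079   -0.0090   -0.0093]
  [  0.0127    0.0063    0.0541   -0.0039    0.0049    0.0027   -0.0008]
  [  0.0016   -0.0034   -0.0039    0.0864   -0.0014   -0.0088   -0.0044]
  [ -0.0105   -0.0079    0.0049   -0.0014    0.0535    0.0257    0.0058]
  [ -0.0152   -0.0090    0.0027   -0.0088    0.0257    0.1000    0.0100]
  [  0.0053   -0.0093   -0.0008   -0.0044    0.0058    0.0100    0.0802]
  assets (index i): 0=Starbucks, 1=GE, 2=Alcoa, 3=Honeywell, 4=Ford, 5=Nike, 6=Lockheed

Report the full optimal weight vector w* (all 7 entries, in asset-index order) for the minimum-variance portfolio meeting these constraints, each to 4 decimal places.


0.1987  0.1006  0.1038  0.1611  -0.0219  0.2368  0.2209

p=Σ⁻¹μ = [1.6442  0.7747  0.8863  1.4077  -0.5392  2.2512  2.0699]
q=Σ⁻¹𝟙 = [22.8941  15.0145  10.3349  14.0745  18.9099  9.8330  10.9786]
a=μᵀp=1.133034  b=𝟙ᵀp=8.494732  c=𝟙ᵀq=102.039592  D=ac−b²=43.453833
λ₁=(c·0.125−b)/D = (102.039592·0.125−8.494732)/43.453833 = 0.098040
λ₂=(a−b·0.125)/D = (1.133034−8.494732·0.125)/43.453833 = 0.001638
w* = 0.098040·p + 0.001638·q:
  w_0 = 0.098040·1.6442 + 0.001638·22.8941 = 0.1987  (Starbucks)
  w_1 = 0.098040·0.7747 + 0.001638·15.0145 = 0.1006  (GE)
  w_2 = 0.098040·0.8863 + 0.001638·10.3349 = 0.1038  (Alcoa)
  w_3 = 0.098040·1.4077 + 0.001638·14.0745 = 0.1611  (Honeywell)
  w_4 = 0.098040·-0.5392 + 0.001638·18.9099 = -0.0219  (Ford)
  w_5 = 0.098040·2.2512 + 0.001638·9.8330 = 0.2368  (Nike)
  w_6 = 0.098040·2.0699 + 0.001638·10.9786 = 0.2209  (Lockheed)
Σw_i=1.0000  μᵀw=0.1250
σ²=wᵀΣw=λ₁·μ_p+λ₂ = 0.098040·0.125 + 0.001638 = 0.013893 ≈ 0.0139


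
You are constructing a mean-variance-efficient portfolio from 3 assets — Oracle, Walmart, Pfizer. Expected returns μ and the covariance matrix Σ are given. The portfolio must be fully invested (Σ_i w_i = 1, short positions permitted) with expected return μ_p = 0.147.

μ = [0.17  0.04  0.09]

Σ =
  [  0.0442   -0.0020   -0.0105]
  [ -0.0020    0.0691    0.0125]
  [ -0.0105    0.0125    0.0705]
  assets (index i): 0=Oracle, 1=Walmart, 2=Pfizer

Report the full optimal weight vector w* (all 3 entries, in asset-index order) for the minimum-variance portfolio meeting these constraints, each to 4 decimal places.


p=Σ⁻¹μ = [4.3028  0.3684  1.8521]
q=Σ⁻¹𝟙 = [26.9875  12.3562  16.0130]
a=μᵀp=0.912903  b=𝟙ᵀp=6.523298  c=𝟙ᵀq=55.356722  D=ac−b²=7.981905
λ₁=(c·0.147−b)/D = (55.356722·0.147−6.523298)/7.981905 = 0.202225
λ₂=(a−b·0.147)/D = (0.912903−6.523298·0.147)/7.981905 = -0.005766
w* = 0.202225·p + -0.005766·q:
  w_0 = 0.202225·4.3028 + -0.005766·26.9875 = 0.7145  (Oracle)
  w_1 = 0.202225·0.3684 + -0.005766·12.3562 = 0.0032  (Walmart)
  w_2 = 0.202225·1.8521 + -0.005766·16.0130 = 0.2822  (Pfizer)
Σw_i=1.0000  μᵀw=0.1470
σ²=wᵀΣw=λ₁·μ_p+λ₂ = 0.202225·0.147 + -0.005766 = 0.023961 ≈ 0.0240

0.7145  0.0032  0.2822


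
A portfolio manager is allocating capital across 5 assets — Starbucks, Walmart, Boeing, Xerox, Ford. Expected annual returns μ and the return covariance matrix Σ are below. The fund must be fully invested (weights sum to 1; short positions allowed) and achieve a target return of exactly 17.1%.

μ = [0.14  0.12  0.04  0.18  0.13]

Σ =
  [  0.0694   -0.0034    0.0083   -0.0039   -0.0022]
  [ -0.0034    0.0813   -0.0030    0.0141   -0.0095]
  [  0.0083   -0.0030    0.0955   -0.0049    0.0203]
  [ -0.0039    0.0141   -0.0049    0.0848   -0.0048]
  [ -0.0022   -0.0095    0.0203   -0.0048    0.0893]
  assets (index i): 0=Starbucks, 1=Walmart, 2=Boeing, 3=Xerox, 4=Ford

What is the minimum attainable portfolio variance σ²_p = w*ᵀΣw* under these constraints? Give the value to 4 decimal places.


0.0315

g=Σ⁻¹μ = [2.2608  1.4151  -0.0032  2.0916  1.7752]
h=Σ⁻¹𝟙 = [15.1336  12.5980  7.6349  11.5025  11.7939]
a=μᵀg=1.093463  b=𝟙ᵀg=7.539514  c=𝟙ᵀh=58.662861  D=ac−b²=7.301417
λ₁=(c·0.171−b)/D = (58.662861·0.171−7.539514)/7.301417 = 0.341281
λ₂=(a−b·0.171)/D = (1.093463−7.539514·0.171)/7.301417 = -0.026816
w* = 0.341281·g + -0.026816·h:
  w_0 = 0.341281·2.2608 + -0.026816·15.1336 = 0.3658  (Starbucks)
  w_1 = 0.341281·1.4151 + -0.026816·12.5980 = 0.1451  (Walmart)
  w_2 = 0.341281·-0.0032 + -0.026816·7.6349 = -0.2058  (Boeing)
  w_3 = 0.341281·2.0916 + -0.026816·11.5025 = 0.4054  (Xerox)
  w_4 = 0.341281·1.7752 + -0.026816·11.7939 = 0.2896  (Ford)
Σw_i=1.0000  μᵀw=0.1710
σ²=wᵀΣw=λ₁·μ_p+λ₂ = 0.341281·0.171 + -0.026816 = 0.031543 ≈ 0.0315
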